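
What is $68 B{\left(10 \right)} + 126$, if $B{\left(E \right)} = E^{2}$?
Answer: $6926$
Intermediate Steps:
$68 B{\left(10 \right)} + 126 = 68 \cdot 10^{2} + 126 = 68 \cdot 100 + 126 = 6800 + 126 = 6926$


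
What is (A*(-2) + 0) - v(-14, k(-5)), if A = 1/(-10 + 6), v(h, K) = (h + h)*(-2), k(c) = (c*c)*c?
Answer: -111/2 ≈ -55.500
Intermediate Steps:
k(c) = c³ (k(c) = c²*c = c³)
v(h, K) = -4*h (v(h, K) = (2*h)*(-2) = -4*h)
A = -¼ (A = 1/(-4) = -¼ ≈ -0.25000)
(A*(-2) + 0) - v(-14, k(-5)) = (-¼*(-2) + 0) - (-4)*(-14) = (½ + 0) - 1*56 = ½ - 56 = -111/2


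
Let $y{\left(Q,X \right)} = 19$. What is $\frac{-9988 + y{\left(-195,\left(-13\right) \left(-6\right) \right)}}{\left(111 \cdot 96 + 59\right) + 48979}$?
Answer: $- \frac{3323}{19898} \approx -0.167$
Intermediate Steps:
$\frac{-9988 + y{\left(-195,\left(-13\right) \left(-6\right) \right)}}{\left(111 \cdot 96 + 59\right) + 48979} = \frac{-9988 + 19}{\left(111 \cdot 96 + 59\right) + 48979} = - \frac{9969}{\left(10656 + 59\right) + 48979} = - \frac{9969}{10715 + 48979} = - \frac{9969}{59694} = \left(-9969\right) \frac{1}{59694} = - \frac{3323}{19898}$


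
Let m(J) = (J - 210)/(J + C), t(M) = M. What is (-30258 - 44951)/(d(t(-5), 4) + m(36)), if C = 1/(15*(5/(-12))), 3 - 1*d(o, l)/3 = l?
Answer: 33693632/3519 ≈ 9574.8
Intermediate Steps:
d(o, l) = 9 - 3*l
C = -4/25 (C = 1/(15*(5*(-1/12))) = 1/(15*(-5/12)) = 1/(-25/4) = -4/25 ≈ -0.16000)
m(J) = (-210 + J)/(-4/25 + J) (m(J) = (J - 210)/(J - 4/25) = (-210 + J)/(-4/25 + J))
(-30258 - 44951)/(d(t(-5), 4) + m(36)) = (-30258 - 44951)/((9 - 3*4) + 25*(-210 + 36)/(-4 + 25*36)) = -75209/((9 - 12) + 25*(-174)/(-4 + 900)) = -75209/(-3 + 25*(-174)/896) = -75209/(-3 + 25*(1/896)*(-174)) = -75209/(-3 - 2175/448) = -75209/(-3519/448) = -75209*(-448/3519) = 33693632/3519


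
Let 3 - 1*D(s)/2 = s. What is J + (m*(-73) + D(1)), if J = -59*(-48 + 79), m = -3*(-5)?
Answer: -2920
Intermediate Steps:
D(s) = 6 - 2*s
m = 15
J = -1829 (J = -59*31 = -1829)
J + (m*(-73) + D(1)) = -1829 + (15*(-73) + (6 - 2*1)) = -1829 + (-1095 + (6 - 2)) = -1829 + (-1095 + 4) = -1829 - 1091 = -2920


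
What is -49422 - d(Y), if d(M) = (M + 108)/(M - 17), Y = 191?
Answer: -8599727/174 ≈ -49424.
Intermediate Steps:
d(M) = (108 + M)/(-17 + M)
-49422 - d(Y) = -49422 - (108 + 191)/(-17 + 191) = -49422 - 299/174 = -8599727/174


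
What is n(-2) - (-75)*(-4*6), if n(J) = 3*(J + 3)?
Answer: -1797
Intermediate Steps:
n(J) = 9 + 3*J (n(J) = 3*(3 + J) = 9 + 3*J)
n(-2) - (-75)*(-4*6) = (9 + 3*(-2)) - (-75)*(-4*6) = (9 - 6) - (-75)*(-24) = 3 - 15*120 = 3 - 1800 = -1797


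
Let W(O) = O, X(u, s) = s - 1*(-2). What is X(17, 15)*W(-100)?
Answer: -1700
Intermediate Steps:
X(u, s) = 2 + s (X(u, s) = s + 2 = 2 + s)
X(17, 15)*W(-100) = (2 + 15)*(-100) = 17*(-100) = -1700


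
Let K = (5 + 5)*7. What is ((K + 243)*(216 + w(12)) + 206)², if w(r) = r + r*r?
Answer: 13605356164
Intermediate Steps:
K = 70 (K = 10*7 = 70)
w(r) = r + r²
((K + 243)*(216 + w(12)) + 206)² = ((70 + 243)*(216 + 12*(1 + 12)) + 206)² = (313*(216 + 12*13) + 206)² = (313*(216 + 156) + 206)² = (313*372 + 206)² = (116436 + 206)² = 116642² = 13605356164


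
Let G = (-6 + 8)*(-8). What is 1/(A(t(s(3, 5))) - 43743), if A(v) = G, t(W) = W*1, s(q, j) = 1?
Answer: -1/43759 ≈ -2.2852e-5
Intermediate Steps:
t(W) = W
G = -16 (G = 2*(-8) = -16)
A(v) = -16
1/(A(t(s(3, 5))) - 43743) = 1/(-16 - 43743) = 1/(-43759) = -1/43759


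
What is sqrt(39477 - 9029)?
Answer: 4*sqrt(1903) ≈ 174.49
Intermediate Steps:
sqrt(39477 - 9029) = sqrt(30448) = 4*sqrt(1903)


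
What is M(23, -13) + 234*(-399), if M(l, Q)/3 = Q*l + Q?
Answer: -94302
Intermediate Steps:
M(l, Q) = 3*Q + 3*Q*l (M(l, Q) = 3*(Q*l + Q) = 3*(Q + Q*l) = 3*Q + 3*Q*l)
M(23, -13) + 234*(-399) = 3*(-13)*(1 + 23) + 234*(-399) = 3*(-13)*24 - 93366 = -936 - 93366 = -94302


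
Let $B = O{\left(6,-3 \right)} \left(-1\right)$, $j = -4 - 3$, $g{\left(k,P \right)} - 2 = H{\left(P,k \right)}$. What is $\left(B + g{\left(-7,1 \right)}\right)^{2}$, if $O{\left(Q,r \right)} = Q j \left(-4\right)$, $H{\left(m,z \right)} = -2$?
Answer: $28224$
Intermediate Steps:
$g{\left(k,P \right)} = 0$ ($g{\left(k,P \right)} = 2 - 2 = 0$)
$j = -7$
$O{\left(Q,r \right)} = 28 Q$ ($O{\left(Q,r \right)} = Q \left(-7\right) \left(-4\right) = - 7 Q \left(-4\right) = 28 Q$)
$B = -168$ ($B = 28 \cdot 6 \left(-1\right) = 168 \left(-1\right) = -168$)
$\left(B + g{\left(-7,1 \right)}\right)^{2} = \left(-168 + 0\right)^{2} = \left(-168\right)^{2} = 28224$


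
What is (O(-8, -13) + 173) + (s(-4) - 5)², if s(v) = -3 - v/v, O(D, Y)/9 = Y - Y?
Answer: 254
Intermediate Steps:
O(D, Y) = 0 (O(D, Y) = 9*(Y - Y) = 9*0 = 0)
s(v) = -4 (s(v) = -3 - 1*1 = -3 - 1 = -4)
(O(-8, -13) + 173) + (s(-4) - 5)² = (0 + 173) + (-4 - 5)² = 173 + (-9)² = 173 + 81 = 254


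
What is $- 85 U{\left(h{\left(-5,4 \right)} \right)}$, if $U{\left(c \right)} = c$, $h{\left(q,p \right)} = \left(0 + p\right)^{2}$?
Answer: $-1360$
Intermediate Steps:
$h{\left(q,p \right)} = p^{2}$
$- 85 U{\left(h{\left(-5,4 \right)} \right)} = - 85 \cdot 4^{2} = \left(-85\right) 16 = -1360$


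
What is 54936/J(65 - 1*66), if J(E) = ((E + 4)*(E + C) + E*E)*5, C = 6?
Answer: 6867/10 ≈ 686.70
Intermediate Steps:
J(E) = 5*E**2 + 5*(4 + E)*(6 + E) (J(E) = ((E + 4)*(E + 6) + E*E)*5 = ((4 + E)*(6 + E) + E**2)*5 = (E**2 + (4 + E)*(6 + E))*5 = 5*E**2 + 5*(4 + E)*(6 + E))
54936/J(65 - 1*66) = 54936/(120 + 10*(65 - 1*66)**2 + 50*(65 - 1*66)) = 54936/(120 + 10*(65 - 66)**2 + 50*(65 - 66)) = 54936/(120 + 10*(-1)**2 + 50*(-1)) = 54936/(120 + 10*1 - 50) = 54936/(120 + 10 - 50) = 54936/80 = 54936*(1/80) = 6867/10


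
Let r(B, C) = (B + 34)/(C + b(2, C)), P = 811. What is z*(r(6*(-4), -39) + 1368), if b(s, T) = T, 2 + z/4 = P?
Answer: 172630892/39 ≈ 4.4264e+6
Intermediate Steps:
z = 3236 (z = -8 + 4*811 = -8 + 3244 = 3236)
r(B, C) = (34 + B)/(2*C) (r(B, C) = (B + 34)/(C + C) = (34 + B)/((2*C)) = (34 + B)*(1/(2*C)) = (34 + B)/(2*C))
z*(r(6*(-4), -39) + 1368) = 3236*((½)*(34 + 6*(-4))/(-39) + 1368) = 3236*((½)*(-1/39)*(34 - 24) + 1368) = 3236*((½)*(-1/39)*10 + 1368) = 3236*(-5/39 + 1368) = 3236*(53347/39) = 172630892/39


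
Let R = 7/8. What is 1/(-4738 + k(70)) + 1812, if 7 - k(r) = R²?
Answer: 548733332/302833 ≈ 1812.0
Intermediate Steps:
R = 7/8 (R = 7*(⅛) = 7/8 ≈ 0.87500)
k(r) = 399/64 (k(r) = 7 - (7/8)² = 7 - 1*49/64 = 7 - 49/64 = 399/64)
1/(-4738 + k(70)) + 1812 = 1/(-4738 + 399/64) + 1812 = 1/(-302833/64) + 1812 = -64/302833 + 1812 = 548733332/302833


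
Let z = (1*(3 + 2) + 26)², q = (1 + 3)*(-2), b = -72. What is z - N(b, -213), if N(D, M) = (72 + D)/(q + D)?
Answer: 961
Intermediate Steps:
q = -8 (q = 4*(-2) = -8)
N(D, M) = (72 + D)/(-8 + D)
z = 961 (z = (1*5 + 26)² = (5 + 26)² = 31² = 961)
z - N(b, -213) = 961 - (72 - 72)/(-8 - 72) = 961 - 0/(-80) = 961 - (-1)*0/80 = 961 - 1*0 = 961 + 0 = 961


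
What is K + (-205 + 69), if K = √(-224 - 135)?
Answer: -136 + I*√359 ≈ -136.0 + 18.947*I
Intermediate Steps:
K = I*√359 (K = √(-359) = I*√359 ≈ 18.947*I)
K + (-205 + 69) = I*√359 + (-205 + 69) = I*√359 - 136 = -136 + I*√359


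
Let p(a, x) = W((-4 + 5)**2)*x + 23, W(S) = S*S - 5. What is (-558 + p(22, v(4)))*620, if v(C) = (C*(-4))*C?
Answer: -172980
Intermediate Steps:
v(C) = -4*C**2 (v(C) = (-4*C)*C = -4*C**2)
W(S) = -5 + S**2 (W(S) = S**2 - 5 = -5 + S**2)
p(a, x) = 23 - 4*x (p(a, x) = (-5 + ((-4 + 5)**2)**2)*x + 23 = (-5 + (1**2)**2)*x + 23 = (-5 + 1**2)*x + 23 = (-5 + 1)*x + 23 = -4*x + 23 = 23 - 4*x)
(-558 + p(22, v(4)))*620 = (-558 + (23 - (-16)*4**2))*620 = (-558 + (23 - (-16)*16))*620 = (-558 + (23 - 4*(-64)))*620 = (-558 + (23 + 256))*620 = (-558 + 279)*620 = -279*620 = -172980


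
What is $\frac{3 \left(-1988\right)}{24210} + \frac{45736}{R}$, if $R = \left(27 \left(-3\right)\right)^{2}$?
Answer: $\frac{59341042}{8824545} \approx 6.7245$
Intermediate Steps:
$R = 6561$ ($R = \left(-81\right)^{2} = 6561$)
$\frac{3 \left(-1988\right)}{24210} + \frac{45736}{R} = \frac{3 \left(-1988\right)}{24210} + \frac{45736}{6561} = \left(-5964\right) \frac{1}{24210} + 45736 \cdot \frac{1}{6561} = - \frac{994}{4035} + \frac{45736}{6561} = \frac{59341042}{8824545}$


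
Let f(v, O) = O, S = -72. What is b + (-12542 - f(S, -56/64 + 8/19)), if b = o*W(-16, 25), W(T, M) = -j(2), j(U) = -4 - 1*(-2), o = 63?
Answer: -1887163/152 ≈ -12416.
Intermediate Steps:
j(U) = -2 (j(U) = -4 + 2 = -2)
W(T, M) = 2 (W(T, M) = -1*(-2) = 2)
b = 126 (b = 63*2 = 126)
b + (-12542 - f(S, -56/64 + 8/19)) = 126 + (-12542 - (-56/64 + 8/19)) = 126 + (-12542 - (-56*1/64 + 8*(1/19))) = 126 + (-12542 - (-7/8 + 8/19)) = 126 + (-12542 - 1*(-69/152)) = 126 + (-12542 + 69/152) = 126 - 1906315/152 = -1887163/152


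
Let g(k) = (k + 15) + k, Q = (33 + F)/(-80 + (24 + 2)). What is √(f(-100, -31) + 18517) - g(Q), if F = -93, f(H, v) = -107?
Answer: -155/9 + √18410 ≈ 118.46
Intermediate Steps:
Q = 10/9 (Q = (33 - 93)/(-80 + (24 + 2)) = -60/(-80 + 26) = -60/(-54) = -60*(-1/54) = 10/9 ≈ 1.1111)
g(k) = 15 + 2*k (g(k) = (15 + k) + k = 15 + 2*k)
√(f(-100, -31) + 18517) - g(Q) = √(-107 + 18517) - (15 + 2*(10/9)) = √18410 - (15 + 20/9) = √18410 - 1*155/9 = √18410 - 155/9 = -155/9 + √18410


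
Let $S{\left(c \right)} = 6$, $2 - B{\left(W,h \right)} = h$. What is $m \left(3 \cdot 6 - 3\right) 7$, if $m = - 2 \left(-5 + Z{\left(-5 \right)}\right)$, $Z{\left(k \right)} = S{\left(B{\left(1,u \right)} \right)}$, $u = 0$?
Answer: $-210$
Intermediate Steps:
$B{\left(W,h \right)} = 2 - h$
$Z{\left(k \right)} = 6$
$m = -2$ ($m = - 2 \left(-5 + 6\right) = \left(-2\right) 1 = -2$)
$m \left(3 \cdot 6 - 3\right) 7 = - 2 \left(3 \cdot 6 - 3\right) 7 = - 2 \left(18 - 3\right) 7 = \left(-2\right) 15 \cdot 7 = \left(-30\right) 7 = -210$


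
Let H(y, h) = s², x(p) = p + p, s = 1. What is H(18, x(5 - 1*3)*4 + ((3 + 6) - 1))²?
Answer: 1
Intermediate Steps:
x(p) = 2*p
H(y, h) = 1 (H(y, h) = 1² = 1)
H(18, x(5 - 1*3)*4 + ((3 + 6) - 1))² = 1² = 1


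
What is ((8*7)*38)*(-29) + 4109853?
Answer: 4048141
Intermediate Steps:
((8*7)*38)*(-29) + 4109853 = (56*38)*(-29) + 4109853 = 2128*(-29) + 4109853 = -61712 + 4109853 = 4048141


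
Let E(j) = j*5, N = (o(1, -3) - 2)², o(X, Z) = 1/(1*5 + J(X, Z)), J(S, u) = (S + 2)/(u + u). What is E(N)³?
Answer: 2097152000/531441 ≈ 3946.2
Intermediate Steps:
J(S, u) = (2 + S)/(2*u) (J(S, u) = (2 + S)/((2*u)) = (2 + S)*(1/(2*u)) = (2 + S)/(2*u))
o(X, Z) = 1/(5 + (2 + X)/(2*Z)) (o(X, Z) = 1/(1*5 + (2 + X)/(2*Z)) = 1/(5 + (2 + X)/(2*Z)))
N = 256/81 (N = (2*(-3)/(2 + 1 + 10*(-3)) - 2)² = (2*(-3)/(2 + 1 - 30) - 2)² = (2*(-3)/(-27) - 2)² = (2*(-3)*(-1/27) - 2)² = (2/9 - 2)² = (-16/9)² = 256/81 ≈ 3.1605)
E(j) = 5*j
E(N)³ = (5*(256/81))³ = (1280/81)³ = 2097152000/531441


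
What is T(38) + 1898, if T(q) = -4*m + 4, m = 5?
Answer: 1882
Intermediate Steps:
T(q) = -16 (T(q) = -4*5 + 4 = -20 + 4 = -16)
T(38) + 1898 = -16 + 1898 = 1882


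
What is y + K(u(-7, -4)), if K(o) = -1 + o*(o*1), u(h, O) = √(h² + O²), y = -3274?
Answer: -3210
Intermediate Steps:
u(h, O) = √(O² + h²)
K(o) = -1 + o² (K(o) = -1 + o*o = -1 + o²)
y + K(u(-7, -4)) = -3274 + (-1 + (√((-4)² + (-7)²))²) = -3274 + (-1 + (√(16 + 49))²) = -3274 + (-1 + (√65)²) = -3274 + (-1 + 65) = -3274 + 64 = -3210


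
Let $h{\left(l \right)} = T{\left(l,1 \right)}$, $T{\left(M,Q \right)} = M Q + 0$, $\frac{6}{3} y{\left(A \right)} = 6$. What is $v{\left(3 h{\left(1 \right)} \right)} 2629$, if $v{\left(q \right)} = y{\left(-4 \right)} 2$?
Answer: $15774$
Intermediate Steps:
$y{\left(A \right)} = 3$ ($y{\left(A \right)} = \frac{1}{2} \cdot 6 = 3$)
$T{\left(M,Q \right)} = M Q$
$h{\left(l \right)} = l$ ($h{\left(l \right)} = l 1 = l$)
$v{\left(q \right)} = 6$ ($v{\left(q \right)} = 3 \cdot 2 = 6$)
$v{\left(3 h{\left(1 \right)} \right)} 2629 = 6 \cdot 2629 = 15774$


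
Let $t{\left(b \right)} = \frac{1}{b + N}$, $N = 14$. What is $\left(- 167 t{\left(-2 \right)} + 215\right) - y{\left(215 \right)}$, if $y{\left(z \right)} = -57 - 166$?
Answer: $\frac{5089}{12} \approx 424.08$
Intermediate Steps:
$t{\left(b \right)} = \frac{1}{14 + b}$ ($t{\left(b \right)} = \frac{1}{b + 14} = \frac{1}{14 + b}$)
$y{\left(z \right)} = -223$
$\left(- 167 t{\left(-2 \right)} + 215\right) - y{\left(215 \right)} = \left(- \frac{167}{14 - 2} + 215\right) - -223 = \left(- \frac{167}{12} + 215\right) + 223 = \frac{2413}{12} + 223 = \frac{5089}{12}$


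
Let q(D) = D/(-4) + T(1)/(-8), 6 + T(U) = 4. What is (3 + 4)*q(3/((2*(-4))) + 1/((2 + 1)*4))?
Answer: 217/96 ≈ 2.2604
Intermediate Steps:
T(U) = -2 (T(U) = -6 + 4 = -2)
q(D) = ¼ - D/4 (q(D) = D/(-4) - 2/(-8) = D*(-¼) - 2*(-⅛) = -D/4 + ¼ = ¼ - D/4)
(3 + 4)*q(3/((2*(-4))) + 1/((2 + 1)*4)) = (3 + 4)*(¼ - (3/((2*(-4))) + 1/((2 + 1)*4))/4) = 7*(¼ - (3/(-8) + 1/(3*4))/4) = 7*(¼ - (3*(-⅛) + 1/12)/4) = 7*(¼ - (-3/8 + 1*(1/12))/4) = 7*(¼ - (-3/8 + 1/12)/4) = 7*(¼ - ¼*(-7/24)) = 7*(¼ + 7/96) = 7*(31/96) = 217/96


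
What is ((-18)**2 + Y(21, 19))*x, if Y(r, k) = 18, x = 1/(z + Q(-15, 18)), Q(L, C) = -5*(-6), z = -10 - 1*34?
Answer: -171/7 ≈ -24.429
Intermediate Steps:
z = -44 (z = -10 - 34 = -44)
Q(L, C) = 30
x = -1/14 (x = 1/(-44 + 30) = 1/(-14) = -1/14 ≈ -0.071429)
((-18)**2 + Y(21, 19))*x = ((-18)**2 + 18)*(-1/14) = (324 + 18)*(-1/14) = 342*(-1/14) = -171/7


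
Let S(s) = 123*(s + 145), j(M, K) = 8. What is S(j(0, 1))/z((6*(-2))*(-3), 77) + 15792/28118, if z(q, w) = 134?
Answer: 265634385/1883906 ≈ 141.00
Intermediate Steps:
S(s) = 17835 + 123*s (S(s) = 123*(145 + s) = 17835 + 123*s)
S(j(0, 1))/z((6*(-2))*(-3), 77) + 15792/28118 = (17835 + 123*8)/134 + 15792/28118 = (17835 + 984)*(1/134) + 15792*(1/28118) = 18819*(1/134) + 7896/14059 = 18819/134 + 7896/14059 = 265634385/1883906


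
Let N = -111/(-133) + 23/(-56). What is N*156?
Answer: 17589/266 ≈ 66.124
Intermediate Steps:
N = 451/1064 (N = -111*(-1/133) + 23*(-1/56) = 111/133 - 23/56 = 451/1064 ≈ 0.42387)
N*156 = (451/1064)*156 = 17589/266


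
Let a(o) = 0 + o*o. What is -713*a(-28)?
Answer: -558992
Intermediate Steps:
a(o) = o² (a(o) = 0 + o² = o²)
-713*a(-28) = -713*(-28)² = -713*784 = -558992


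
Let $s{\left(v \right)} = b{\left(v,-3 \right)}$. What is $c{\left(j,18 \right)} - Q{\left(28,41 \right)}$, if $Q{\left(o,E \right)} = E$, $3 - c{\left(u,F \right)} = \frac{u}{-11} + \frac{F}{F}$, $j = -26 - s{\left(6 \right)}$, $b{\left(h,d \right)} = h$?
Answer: $- \frac{461}{11} \approx -41.909$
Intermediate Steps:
$s{\left(v \right)} = v$
$j = -32$ ($j = -26 - 6 = -32$)
$c{\left(u,F \right)} = 2 + \frac{u}{11}$ ($c{\left(u,F \right)} = 3 - \left(\frac{u}{-11} + \frac{F}{F}\right) = 3 - \left(u \left(- \frac{1}{11}\right) + 1\right) = 3 - \left(- \frac{u}{11} + 1\right) = 3 - \left(1 - \frac{u}{11}\right) = 3 + \left(-1 + \frac{u}{11}\right) = 2 + \frac{u}{11}$)
$c{\left(j,18 \right)} - Q{\left(28,41 \right)} = \left(2 + \frac{1}{11} \left(-32\right)\right) - 41 = \left(2 - \frac{32}{11}\right) - 41 = - \frac{10}{11} - 41 = - \frac{461}{11}$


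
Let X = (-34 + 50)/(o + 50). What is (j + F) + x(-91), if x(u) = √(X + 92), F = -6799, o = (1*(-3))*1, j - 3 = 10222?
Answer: 3426 + 2*√50995/47 ≈ 3435.6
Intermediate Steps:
j = 10225 (j = 3 + 10222 = 10225)
o = -3 (o = -3*1 = -3)
X = 16/47 (X = (-34 + 50)/(-3 + 50) = 16/47 ≈ 0.34043)
x(u) = 2*√50995/47 (x(u) = √(16/47 + 92) = √(4340/47) = 2*√50995/47)
(j + F) + x(-91) = (10225 - 6799) + 2*√50995/47 = 3426 + 2*√50995/47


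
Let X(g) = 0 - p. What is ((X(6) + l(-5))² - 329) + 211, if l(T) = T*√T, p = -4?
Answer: -227 - 40*I*√5 ≈ -227.0 - 89.443*I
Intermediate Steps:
X(g) = 4 (X(g) = 0 - 1*(-4) = 0 + 4 = 4)
l(T) = T^(3/2)
((X(6) + l(-5))² - 329) + 211 = ((4 + (-5)^(3/2))² - 329) + 211 = ((4 - 5*I*√5)² - 329) + 211 = (-329 + (4 - 5*I*√5)²) + 211 = -118 + (4 - 5*I*√5)²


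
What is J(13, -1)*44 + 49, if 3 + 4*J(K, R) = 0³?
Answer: 16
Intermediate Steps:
J(K, R) = -¾ (J(K, R) = -¾ + (¼)*0³ = -¾ + (¼)*0 = -¾ + 0 = -¾)
J(13, -1)*44 + 49 = -¾*44 + 49 = -33 + 49 = 16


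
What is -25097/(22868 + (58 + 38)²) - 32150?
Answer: -1031525697/32084 ≈ -32151.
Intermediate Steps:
-25097/(22868 + (58 + 38)²) - 32150 = -25097/(22868 + 96²) - 32150 = -25097/(22868 + 9216) - 32150 = -25097/32084 - 32150 = -1031525697/32084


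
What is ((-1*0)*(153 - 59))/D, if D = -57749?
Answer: 0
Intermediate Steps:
((-1*0)*(153 - 59))/D = ((-1*0)*(153 - 59))/(-57749) = (0*94)*(-1/57749) = 0*(-1/57749) = 0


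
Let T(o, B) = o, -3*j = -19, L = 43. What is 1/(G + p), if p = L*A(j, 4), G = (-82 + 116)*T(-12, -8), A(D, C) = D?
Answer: -3/407 ≈ -0.0073710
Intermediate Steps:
j = 19/3 (j = -⅓*(-19) = 19/3 ≈ 6.3333)
G = -408 (G = (-82 + 116)*(-12) = 34*(-12) = -408)
p = 817/3 (p = 43*(19/3) = 817/3 ≈ 272.33)
1/(G + p) = 1/(-408 + 817/3) = 1/(-407/3) = -3/407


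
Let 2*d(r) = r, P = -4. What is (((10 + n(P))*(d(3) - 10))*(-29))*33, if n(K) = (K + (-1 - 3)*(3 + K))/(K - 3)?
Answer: 81345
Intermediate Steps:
d(r) = r/2
n(K) = (-12 - 3*K)/(-3 + K) (n(K) = (K - 4*(3 + K))/(-3 + K) = (K + (-12 - 4*K))/(-3 + K) = (-12 - 3*K)/(-3 + K))
(((10 + n(P))*(d(3) - 10))*(-29))*33 = (((10 + 3*(-4 - 1*(-4))/(-3 - 4))*((½)*3 - 10))*(-29))*33 = (((10 + 3*(-4 + 4)/(-7))*(3/2 - 10))*(-29))*33 = (((10 + 3*(-⅐)*0)*(-17/2))*(-29))*33 = (((10 + 0)*(-17/2))*(-29))*33 = ((10*(-17/2))*(-29))*33 = -85*(-29)*33 = 2465*33 = 81345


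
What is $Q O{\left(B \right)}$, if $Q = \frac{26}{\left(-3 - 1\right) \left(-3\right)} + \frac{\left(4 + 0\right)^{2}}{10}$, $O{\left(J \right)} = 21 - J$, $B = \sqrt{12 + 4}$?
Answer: $\frac{1921}{30} \approx 64.033$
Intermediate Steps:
$B = 4$ ($B = \sqrt{16} = 4$)
$Q = \frac{113}{30}$ ($Q = \frac{26}{\left(-4\right) \left(-3\right)} + 4^{2} \cdot \frac{1}{10} = \frac{26}{12} + 16 \cdot \frac{1}{10} = 26 \cdot \frac{1}{12} + \frac{8}{5} = \frac{13}{6} + \frac{8}{5} = \frac{113}{30} \approx 3.7667$)
$Q O{\left(B \right)} = \frac{113 \left(21 - 4\right)}{30} = \frac{113}{30} \cdot 17 = \frac{1921}{30}$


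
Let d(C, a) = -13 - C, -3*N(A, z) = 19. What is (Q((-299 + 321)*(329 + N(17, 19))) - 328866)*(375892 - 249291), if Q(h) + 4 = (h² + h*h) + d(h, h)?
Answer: 114449253275597/9 ≈ 1.2717e+13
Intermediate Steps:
N(A, z) = -19/3 (N(A, z) = -⅓*19 = -19/3)
Q(h) = -17 - h + 2*h² (Q(h) = -4 + ((h² + h*h) + (-13 - h)) = -4 + ((h² + h²) + (-13 - h)) = -4 + (2*h² + (-13 - h)) = -4 + (-13 - h + 2*h²) = -17 - h + 2*h²)
(Q((-299 + 321)*(329 + N(17, 19))) - 328866)*(375892 - 249291) = ((-17 - (-299 + 321)*(329 - 19/3) + 2*((-299 + 321)*(329 - 19/3))²) - 328866)*(375892 - 249291) = ((-17 - 22*968/3 + 2*(22*(968/3))²) - 328866)*126601 = ((-17 - 1*21296/3 + 2*(21296/3)²) - 328866)*126601 = ((-17 - 21296/3 + 2*(453519616/9)) - 328866)*126601 = ((-17 - 21296/3 + 907039232/9) - 328866)*126601 = (906975191/9 - 328866)*126601 = (904015397/9)*126601 = 114449253275597/9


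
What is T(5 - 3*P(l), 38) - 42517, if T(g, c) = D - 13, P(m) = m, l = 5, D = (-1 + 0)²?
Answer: -42529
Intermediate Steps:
D = 1 (D = (-1)² = 1)
T(g, c) = -12 (T(g, c) = 1 - 13 = -12)
T(5 - 3*P(l), 38) - 42517 = -12 - 42517 = -42529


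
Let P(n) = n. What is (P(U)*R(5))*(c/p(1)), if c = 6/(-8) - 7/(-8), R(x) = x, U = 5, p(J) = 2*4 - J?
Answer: 25/56 ≈ 0.44643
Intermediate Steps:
p(J) = 8 - J
c = ⅛ (c = 6*(-⅛) - 7*(-⅛) = -¾ + 7/8 = ⅛ ≈ 0.12500)
(P(U)*R(5))*(c/p(1)) = (5*5)*(1/(8*(8 - 1*1))) = 25*(1/(8*(8 - 1))) = 25*((⅛)/7) = 25*((⅛)*(⅐)) = 25*(1/56) = 25/56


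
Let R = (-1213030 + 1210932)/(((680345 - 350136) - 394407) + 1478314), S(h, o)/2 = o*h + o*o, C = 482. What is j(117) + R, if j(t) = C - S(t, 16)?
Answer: -2668437941/707058 ≈ -3774.0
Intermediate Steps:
S(h, o) = 2*o² + 2*h*o (S(h, o) = 2*(o*h + o*o) = 2*(h*o + o²) = 2*(o² + h*o) = 2*o² + 2*h*o)
R = -1049/707058 (R = -2098/((330209 - 394407) + 1478314) = -2098/(-64198 + 1478314) = -2098/1414116 = -2098*1/1414116 = -1049/707058 ≈ -0.0014836)
j(t) = -30 - 32*t (j(t) = 482 - 2*16*(t + 16) = 482 - 2*16*(16 + t) = 482 - (512 + 32*t) = 482 + (-512 - 32*t) = -30 - 32*t)
j(117) + R = (-30 - 32*117) - 1049/707058 = (-30 - 3744) - 1049/707058 = -3774 - 1049/707058 = -2668437941/707058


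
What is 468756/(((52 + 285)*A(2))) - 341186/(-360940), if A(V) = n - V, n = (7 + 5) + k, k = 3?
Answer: 85343763253/790639070 ≈ 107.94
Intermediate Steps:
n = 15 (n = (7 + 5) + 3 = 12 + 3 = 15)
A(V) = 15 - V
468756/(((52 + 285)*A(2))) - 341186/(-360940) = 468756/(((52 + 285)*(15 - 1*2))) - 341186/(-360940) = 468756/((337*(15 - 2))) - 341186*(-1/360940) = 468756/((337*13)) + 170593/180470 = 468756/4381 + 170593/180470 = 85343763253/790639070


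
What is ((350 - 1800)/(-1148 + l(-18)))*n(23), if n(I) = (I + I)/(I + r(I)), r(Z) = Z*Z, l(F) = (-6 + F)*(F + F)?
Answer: 725/1704 ≈ 0.42547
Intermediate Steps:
l(F) = 2*F*(-6 + F) (l(F) = (-6 + F)*(2*F) = 2*F*(-6 + F))
r(Z) = Z²
n(I) = 2*I/(I + I²) (n(I) = (I + I)/(I + I²) = (2*I)/(I + I²) = 2*I/(I + I²))
((350 - 1800)/(-1148 + l(-18)))*n(23) = ((350 - 1800)/(-1148 + 2*(-18)*(-6 - 18)))*(2/(1 + 23)) = (-1450/(-1148 + 2*(-18)*(-24)))*(2/24) = (-1450/(-1148 + 864))*(2*(1/24)) = -1450/(-284)*(1/12) = -1450*(-1/284)*(1/12) = (725/142)*(1/12) = 725/1704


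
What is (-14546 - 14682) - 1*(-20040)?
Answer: -9188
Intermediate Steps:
(-14546 - 14682) - 1*(-20040) = -29228 + 20040 = -9188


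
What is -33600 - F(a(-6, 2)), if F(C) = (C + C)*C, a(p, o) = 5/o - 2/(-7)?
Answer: -3294321/98 ≈ -33616.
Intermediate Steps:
a(p, o) = 2/7 + 5/o (a(p, o) = 5/o - 2*(-1/7) = 5/o + 2/7 = 2/7 + 5/o)
F(C) = 2*C**2 (F(C) = (2*C)*C = 2*C**2)
-33600 - F(a(-6, 2)) = -33600 - 2*(2/7 + 5/2)**2 = -33600 - 2*(39/14)**2 = -33600 - 2*1521/196 = -33600 - 1*1521/98 = -33600 - 1521/98 = -3294321/98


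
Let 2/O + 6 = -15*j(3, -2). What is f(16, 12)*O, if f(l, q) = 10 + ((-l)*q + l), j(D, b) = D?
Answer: 332/51 ≈ 6.5098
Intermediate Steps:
f(l, q) = 10 + l - l*q (f(l, q) = 10 + (-l*q + l) = 10 + (l - l*q) = 10 + l - l*q)
O = -2/51 (O = 2/(-6 - 15*3) = 2/(-6 - 45) = 2/(-51) = 2*(-1/51) = -2/51 ≈ -0.039216)
f(16, 12)*O = (10 + 16 - 1*16*12)*(-2/51) = (10 + 16 - 192)*(-2/51) = -166*(-2/51) = 332/51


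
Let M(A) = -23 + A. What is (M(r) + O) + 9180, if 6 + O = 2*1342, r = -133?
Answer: 11702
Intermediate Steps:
O = 2678 (O = -6 + 2*1342 = -6 + 2684 = 2678)
(M(r) + O) + 9180 = ((-23 - 133) + 2678) + 9180 = (-156 + 2678) + 9180 = 2522 + 9180 = 11702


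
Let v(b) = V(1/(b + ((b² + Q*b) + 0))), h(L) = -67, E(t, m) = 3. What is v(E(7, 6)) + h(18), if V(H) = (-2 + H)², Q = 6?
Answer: -56819/900 ≈ -63.132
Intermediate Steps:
v(b) = (-2 + 1/(b² + 7*b))² (v(b) = (-2 + 1/(b + ((b² + 6*b) + 0)))² = (-2 + 1/(b + (b² + 6*b)))² = (-2 + 1/(b² + 7*b))²)
v(E(7, 6)) + h(18) = (-1 + 2*3*(7 + 3))²/(3²*(7 + 3)²) - 67 = (⅑)*(-1 + 2*3*10)²/10² - 67 = (⅑)*(-1 + 60)²*(1/100) - 67 = (⅑)*59²*(1/100) - 67 = (⅑)*3481*(1/100) - 67 = 3481/900 - 67 = -56819/900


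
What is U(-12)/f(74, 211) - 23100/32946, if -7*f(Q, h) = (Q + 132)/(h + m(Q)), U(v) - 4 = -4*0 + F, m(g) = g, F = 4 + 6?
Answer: -77078365/565573 ≈ -136.28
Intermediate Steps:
F = 10
U(v) = 14 (U(v) = 4 + (-4*0 + 10) = 4 + (0 + 10) = 4 + 10 = 14)
f(Q, h) = -(132 + Q)/(7*(Q + h)) (f(Q, h) = -(Q + 132)/(7*(h + Q)) = -(132 + Q)/(7*(Q + h)))
U(-12)/f(74, 211) - 23100/32946 = 14/(((-132 - 1*74)/(7*(74 + 211)))) - 23100/32946 = 14/(((⅐)*(-132 - 74)/285)) - 23100*1/32946 = 14/(((⅐)*(1/285)*(-206))) - 3850/5491 = 14/(-206/1995) - 3850/5491 = 14*(-1995/206) - 3850/5491 = -13965/103 - 3850/5491 = -77078365/565573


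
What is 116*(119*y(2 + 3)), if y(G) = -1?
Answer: -13804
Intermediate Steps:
116*(119*y(2 + 3)) = 116*(119*(-1)) = 116*(-119) = -13804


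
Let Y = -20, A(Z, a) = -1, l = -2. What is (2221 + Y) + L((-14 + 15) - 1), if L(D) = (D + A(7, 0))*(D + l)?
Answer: 2203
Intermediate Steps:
L(D) = (-1 + D)*(-2 + D) (L(D) = (D - 1)*(D - 2) = (-1 + D)*(-2 + D))
(2221 + Y) + L((-14 + 15) - 1) = (2221 - 20) + (2 + ((-14 + 15) - 1)**2 - 3*((-14 + 15) - 1)) = 2201 + (2 + (1 - 1)**2 - 3*(1 - 1)) = 2201 + (2 + 0**2 - 3*0) = 2201 + (2 + 0 + 0) = 2201 + 2 = 2203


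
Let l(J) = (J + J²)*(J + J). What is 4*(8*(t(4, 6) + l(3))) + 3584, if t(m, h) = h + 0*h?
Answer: 6080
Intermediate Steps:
l(J) = 2*J*(J + J²) (l(J) = (J + J²)*(2*J) = 2*J*(J + J²))
t(m, h) = h (t(m, h) = h + 0 = h)
4*(8*(t(4, 6) + l(3))) + 3584 = 4*(8*(6 + 2*3²*(1 + 3))) + 3584 = 4*(8*(6 + 2*9*4)) + 3584 = 4*(8*(6 + 72)) + 3584 = 4*(8*78) + 3584 = 4*624 + 3584 = 2496 + 3584 = 6080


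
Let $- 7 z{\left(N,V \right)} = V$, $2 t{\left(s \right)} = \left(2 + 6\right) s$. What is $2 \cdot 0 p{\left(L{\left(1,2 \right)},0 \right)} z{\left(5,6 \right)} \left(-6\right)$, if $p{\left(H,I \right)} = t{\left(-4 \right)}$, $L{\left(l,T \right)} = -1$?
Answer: $0$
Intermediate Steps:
$t{\left(s \right)} = 4 s$ ($t{\left(s \right)} = \frac{\left(2 + 6\right) s}{2} = \frac{8 s}{2} = 4 s$)
$p{\left(H,I \right)} = -16$ ($p{\left(H,I \right)} = 4 \left(-4\right) = -16$)
$z{\left(N,V \right)} = - \frac{V}{7}$
$2 \cdot 0 p{\left(L{\left(1,2 \right)},0 \right)} z{\left(5,6 \right)} \left(-6\right) = 2 \cdot 0 \left(-16\right) \left(\left(- \frac{1}{7}\right) 6\right) \left(-6\right) = 0 \left(-16\right) \left(- \frac{6}{7}\right) \left(-6\right) = 0 \left(- \frac{6}{7}\right) \left(-6\right) = 0 \left(-6\right) = 0$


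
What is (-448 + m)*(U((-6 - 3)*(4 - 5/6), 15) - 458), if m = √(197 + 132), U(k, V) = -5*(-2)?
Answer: 200704 - 448*√329 ≈ 1.9258e+5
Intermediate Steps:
U(k, V) = 10
m = √329 ≈ 18.138
(-448 + m)*(U((-6 - 3)*(4 - 5/6), 15) - 458) = (-448 + √329)*(10 - 458) = (-448 + √329)*(-448) = 200704 - 448*√329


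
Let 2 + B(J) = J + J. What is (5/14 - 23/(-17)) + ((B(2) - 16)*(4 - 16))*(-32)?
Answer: -1279081/238 ≈ -5374.3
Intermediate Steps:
B(J) = -2 + 2*J (B(J) = -2 + (J + J) = -2 + 2*J)
(5/14 - 23/(-17)) + ((B(2) - 16)*(4 - 16))*(-32) = (5/14 - 23/(-17)) + (((-2 + 2*2) - 16)*(4 - 16))*(-32) = (5*(1/14) - 23*(-1/17)) + (((-2 + 4) - 16)*(-12))*(-32) = (5/14 + 23/17) + ((2 - 16)*(-12))*(-32) = 407/238 - 14*(-12)*(-32) = 407/238 + 168*(-32) = 407/238 - 5376 = -1279081/238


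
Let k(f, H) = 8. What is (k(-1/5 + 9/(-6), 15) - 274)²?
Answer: 70756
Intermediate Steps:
(k(-1/5 + 9/(-6), 15) - 274)² = (8 - 274)² = (-266)² = 70756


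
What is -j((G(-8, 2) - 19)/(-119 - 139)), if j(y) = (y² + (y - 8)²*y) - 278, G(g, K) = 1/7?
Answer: 7455918882/27270901 ≈ 273.40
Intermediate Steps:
G(g, K) = ⅐ (G(g, K) = 1*(⅐) = ⅐)
j(y) = -278 + y² + y*(-8 + y)² (j(y) = (y² + (-8 + y)²*y) - 278 = (y² + y*(-8 + y)²) - 278 = -278 + y² + y*(-8 + y)²)
-j((G(-8, 2) - 19)/(-119 - 139)) = -(-278 + ((⅐ - 19)/(-119 - 139))² + ((⅐ - 19)/(-119 - 139))*(-8 + (⅐ - 19)/(-119 - 139))²) = -(-278 + (-132/7/(-258))² + (-132/7/(-258))*(-8 - 132/7/(-258))²) = -(-278 + (-132/7*(-1/258))² + (-132/7*(-1/258))*(-8 - 132/7*(-1/258))²) = -(-278 + (22/301)² + 22*(-8 + 22/301)²/301) = -(-278 + 484/90601 + 22*(-2386/301)²/301) = -(-278 + 484/90601 + (22/301)*(5692996/90601)) = -(-278 + 484/90601 + 125245912/27270901) = -1*(-7455918882/27270901) = 7455918882/27270901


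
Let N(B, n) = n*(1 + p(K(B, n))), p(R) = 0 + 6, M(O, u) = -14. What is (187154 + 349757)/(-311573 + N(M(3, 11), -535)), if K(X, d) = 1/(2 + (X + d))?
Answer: -536911/315318 ≈ -1.7028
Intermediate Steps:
K(X, d) = 1/(2 + X + d)
p(R) = 6
N(B, n) = 7*n (N(B, n) = n*(1 + 6) = n*7 = 7*n)
(187154 + 349757)/(-311573 + N(M(3, 11), -535)) = (187154 + 349757)/(-311573 + 7*(-535)) = 536911/(-311573 - 3745) = 536911/(-315318) = 536911*(-1/315318) = -536911/315318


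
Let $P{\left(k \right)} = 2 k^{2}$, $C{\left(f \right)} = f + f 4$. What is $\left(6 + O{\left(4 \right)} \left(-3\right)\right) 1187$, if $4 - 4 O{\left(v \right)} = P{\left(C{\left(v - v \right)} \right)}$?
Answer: $3561$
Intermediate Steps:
$C{\left(f \right)} = 5 f$ ($C{\left(f \right)} = f + 4 f = 5 f$)
$O{\left(v \right)} = 1$ ($O{\left(v \right)} = 1 - \frac{2 \left(5 \left(v - v\right)\right)^{2}}{4} = 1 - \frac{2 \left(5 \cdot 0\right)^{2}}{4} = 1 - \frac{2 \cdot 0^{2}}{4} = 1 - \frac{2 \cdot 0}{4} = 1 - 0 = 1 + 0 = 1$)
$\left(6 + O{\left(4 \right)} \left(-3\right)\right) 1187 = \left(6 + 1 \left(-3\right)\right) 1187 = \left(6 - 3\right) 1187 = 3 \cdot 1187 = 3561$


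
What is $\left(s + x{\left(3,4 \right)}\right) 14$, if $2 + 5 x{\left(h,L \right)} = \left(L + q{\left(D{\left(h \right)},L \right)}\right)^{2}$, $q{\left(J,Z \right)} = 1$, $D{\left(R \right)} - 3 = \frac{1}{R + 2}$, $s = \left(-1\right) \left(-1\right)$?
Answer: $\frac{392}{5} \approx 78.4$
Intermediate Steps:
$s = 1$
$D{\left(R \right)} = 3 + \frac{1}{2 + R}$ ($D{\left(R \right)} = 3 + \frac{1}{R + 2} = 3 + \frac{1}{2 + R}$)
$x{\left(h,L \right)} = - \frac{2}{5} + \frac{\left(1 + L\right)^{2}}{5}$ ($x{\left(h,L \right)} = - \frac{2}{5} + \frac{\left(L + 1\right)^{2}}{5} = - \frac{2}{5} + \frac{\left(1 + L\right)^{2}}{5}$)
$\left(s + x{\left(3,4 \right)}\right) 14 = \left(1 - \left(\frac{2}{5} - \frac{\left(1 + 4\right)^{2}}{5}\right)\right) 14 = \left(1 - \left(\frac{2}{5} - \frac{5^{2}}{5}\right)\right) 14 = \left(1 + \left(- \frac{2}{5} + \frac{1}{5} \cdot 25\right)\right) 14 = \left(1 + \left(- \frac{2}{5} + 5\right)\right) 14 = \left(1 + \frac{23}{5}\right) 14 = \frac{28}{5} \cdot 14 = \frac{392}{5}$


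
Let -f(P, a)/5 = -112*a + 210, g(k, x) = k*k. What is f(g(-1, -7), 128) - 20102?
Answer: 50528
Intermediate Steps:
g(k, x) = k²
f(P, a) = -1050 + 560*a (f(P, a) = -5*(-112*a + 210) = -5*(210 - 112*a) = -1050 + 560*a)
f(g(-1, -7), 128) - 20102 = (-1050 + 560*128) - 20102 = (-1050 + 71680) - 20102 = 70630 - 20102 = 50528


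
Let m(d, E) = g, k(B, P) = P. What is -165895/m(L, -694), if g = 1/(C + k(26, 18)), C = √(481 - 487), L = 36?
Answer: -2986110 - 165895*I*√6 ≈ -2.9861e+6 - 4.0636e+5*I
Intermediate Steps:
C = I*√6 (C = √(-6) = I*√6 ≈ 2.4495*I)
g = 1/(18 + I*√6) (g = 1/(I*√6 + 18) = 1/(18 + I*√6) ≈ 0.054545 - 0.0074227*I)
m(d, E) = 3/55 - I*√6/330
-165895/m(L, -694) = -165895/(3/55 - I*√6/330)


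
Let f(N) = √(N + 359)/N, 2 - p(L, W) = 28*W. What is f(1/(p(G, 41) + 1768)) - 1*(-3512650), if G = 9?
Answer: 3512650 + 3*√15432442 ≈ 3.5244e+6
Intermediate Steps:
p(L, W) = 2 - 28*W
f(N) = √(359 + N)/N
f(1/(p(G, 41) + 1768)) - 1*(-3512650) = √(359 + 1/((2 - 28*41) + 1768))/(1/((2 - 28*41) + 1768)) - 1*(-3512650) = √(359 + 1/((2 - 1148) + 1768))/(1/((2 - 1148) + 1768)) + 3512650 = √(359 + 1/(-1146 + 1768))/(1/(-1146 + 1768)) + 3512650 = √(359 + 1/622)/(1/622) + 3512650 = 622*√(223299/622) + 3512650 = 622*(3*√15432442/622) + 3512650 = 3*√15432442 + 3512650 = 3512650 + 3*√15432442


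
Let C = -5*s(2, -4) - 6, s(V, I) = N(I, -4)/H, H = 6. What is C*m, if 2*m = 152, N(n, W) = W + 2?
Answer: -988/3 ≈ -329.33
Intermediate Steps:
N(n, W) = 2 + W
m = 76 (m = (½)*152 = 76)
s(V, I) = -⅓ (s(V, I) = (2 - 4)/6 = -2*⅙ = -⅓)
C = -13/3 (C = -5*(-⅓) - 6 = 5/3 - 6 = -13/3 ≈ -4.3333)
C*m = -13/3*76 = -988/3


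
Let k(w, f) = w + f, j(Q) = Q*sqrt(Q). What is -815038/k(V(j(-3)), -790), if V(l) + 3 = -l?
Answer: 323162567/314438 + 1222557*I*sqrt(3)/314438 ≈ 1027.7 + 6.7343*I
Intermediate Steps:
j(Q) = Q**(3/2)
V(l) = -3 - l
k(w, f) = f + w
-815038/k(V(j(-3)), -790) = -815038/(-790 + (-3 - (-3)**(3/2))) = -815038/(-790 + (-3 - (-3)*I*sqrt(3))) = -815038/(-790 + (-3 + 3*I*sqrt(3))) = -815038/(-793 + 3*I*sqrt(3))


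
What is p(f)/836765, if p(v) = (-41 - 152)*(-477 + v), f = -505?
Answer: 189526/836765 ≈ 0.22650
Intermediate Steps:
p(v) = 92061 - 193*v (p(v) = -193*(-477 + v) = 92061 - 193*v)
p(f)/836765 = (92061 - 193*(-505))/836765 = (92061 + 97465)*(1/836765) = 189526*(1/836765) = 189526/836765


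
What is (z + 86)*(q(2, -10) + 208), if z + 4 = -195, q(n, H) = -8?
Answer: -22600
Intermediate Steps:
z = -199 (z = -4 - 195 = -199)
(z + 86)*(q(2, -10) + 208) = (-199 + 86)*(-8 + 208) = -113*200 = -22600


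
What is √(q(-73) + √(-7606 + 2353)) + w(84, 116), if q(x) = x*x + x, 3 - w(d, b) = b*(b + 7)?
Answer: -14265 + √(5256 + I*√5253) ≈ -14193.0 + 0.49985*I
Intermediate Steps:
w(d, b) = 3 - b*(7 + b) (w(d, b) = 3 - b*(b + 7) = 3 - b*(7 + b))
q(x) = x + x² (q(x) = x² + x = x + x²)
√(q(-73) + √(-7606 + 2353)) + w(84, 116) = √(-73*(1 - 73) + √(-7606 + 2353)) + (3 - 1*116² - 7*116) = √(-73*(-72) + √(-5253)) + (3 - 1*13456 - 812) = √(5256 + I*√5253) + (3 - 13456 - 812) = √(5256 + I*√5253) - 14265 = -14265 + √(5256 + I*√5253)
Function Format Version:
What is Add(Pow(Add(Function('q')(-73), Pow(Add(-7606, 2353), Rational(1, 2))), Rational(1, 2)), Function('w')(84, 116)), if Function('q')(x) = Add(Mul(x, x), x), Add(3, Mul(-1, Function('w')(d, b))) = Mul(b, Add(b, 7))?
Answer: Add(-14265, Pow(Add(5256, Mul(I, Pow(5253, Rational(1, 2)))), Rational(1, 2))) ≈ Add(-14193., Mul(0.49985, I))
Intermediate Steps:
Function('w')(d, b) = Add(3, Mul(-1, b, Add(7, b))) (Function('w')(d, b) = Add(3, Mul(-1, Mul(b, Add(b, 7)))) = Add(3, Mul(-1, Mul(b, Add(7, b)))) = Add(3, Mul(-1, b, Add(7, b))))
Function('q')(x) = Add(x, Pow(x, 2)) (Function('q')(x) = Add(Pow(x, 2), x) = Add(x, Pow(x, 2)))
Add(Pow(Add(Function('q')(-73), Pow(Add(-7606, 2353), Rational(1, 2))), Rational(1, 2)), Function('w')(84, 116)) = Add(Pow(Add(Mul(-73, Add(1, -73)), Pow(Add(-7606, 2353), Rational(1, 2))), Rational(1, 2)), Add(3, Mul(-1, Pow(116, 2)), Mul(-7, 116))) = Add(Pow(Add(Mul(-73, -72), Pow(-5253, Rational(1, 2))), Rational(1, 2)), Add(3, Mul(-1, 13456), -812)) = Add(Pow(Add(5256, Mul(I, Pow(5253, Rational(1, 2)))), Rational(1, 2)), Add(3, -13456, -812)) = Add(Pow(Add(5256, Mul(I, Pow(5253, Rational(1, 2)))), Rational(1, 2)), -14265) = Add(-14265, Pow(Add(5256, Mul(I, Pow(5253, Rational(1, 2)))), Rational(1, 2)))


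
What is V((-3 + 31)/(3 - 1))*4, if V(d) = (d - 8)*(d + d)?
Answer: 672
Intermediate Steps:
V(d) = 2*d*(-8 + d) (V(d) = (-8 + d)*(2*d) = 2*d*(-8 + d))
V((-3 + 31)/(3 - 1))*4 = (2*((-3 + 31)/(3 - 1))*(-8 + (-3 + 31)/(3 - 1)))*4 = (2*(28/2)*(-8 + 28/2))*4 = (2*(28*(1/2))*(-8 + 28*(1/2)))*4 = (2*14*(-8 + 14))*4 = (2*14*6)*4 = 168*4 = 672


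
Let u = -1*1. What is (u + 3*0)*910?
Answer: -910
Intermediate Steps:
u = -1
(u + 3*0)*910 = (-1 + 3*0)*910 = (-1 + 0)*910 = -1*910 = -910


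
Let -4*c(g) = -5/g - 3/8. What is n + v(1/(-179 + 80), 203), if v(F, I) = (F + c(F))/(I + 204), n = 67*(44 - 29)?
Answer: 1295431105/1289376 ≈ 1004.7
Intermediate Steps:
c(g) = 3/32 + 5/(4*g) (c(g) = -(-5/g - 3/8)/4 = -(-3/8 - 5/g)/4 = 3/32 + 5/(4*g))
n = 1005 (n = 67*15 = 1005)
v(F, I) = (F + (40 + 3*F)/(32*F))/(204 + I) (v(F, I) = (F + (40 + 3*F)/(32*F))/(I + 204) = (F + (40 + 3*F)/(32*F))/(204 + I))
n + v(1/(-179 + 80), 203) = 1005 + (40 + 3/(-179 + 80) + 32*(1/(-179 + 80))²)/(32*(1/(-179 + 80))*(204 + 203)) = 1005 + (1/32)*(40 + 3/(-99) + 32*(1/(-99))²)/(1/(-99)*407) = 1005 + (1/32)*(1/407)*(40 + 3*(-1/99) + 32*(-1/99)²)/(-1/99) = 1005 + (1/32)*(-99)*(1/407)*(40 - 1/33 + 32*(1/9801)) = 1005 + (1/32)*(-99)*(1/407)*(40 - 1/33 + 32/9801) = 1005 + (1/32)*(-99)*(1/407)*(391775/9801) = 1005 - 391775/1289376 = 1295431105/1289376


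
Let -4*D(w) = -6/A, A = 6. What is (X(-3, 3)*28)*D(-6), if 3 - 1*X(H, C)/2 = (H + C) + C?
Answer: 0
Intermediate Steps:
D(w) = ¼ (D(w) = -(-3)/(2*6) = -¼*(-1) = ¼)
X(H, C) = 6 - 4*C - 2*H (X(H, C) = 6 - 2*((H + C) + C) = 6 - 2*((C + H) + C) = 6 - 2*(H + 2*C) = 6 + (-4*C - 2*H) = 6 - 4*C - 2*H)
(X(-3, 3)*28)*D(-6) = ((6 - 4*3 - 2*(-3))*28)*(¼) = ((6 - 12 + 6)*28)*(¼) = (0*28)*(¼) = 0*(¼) = 0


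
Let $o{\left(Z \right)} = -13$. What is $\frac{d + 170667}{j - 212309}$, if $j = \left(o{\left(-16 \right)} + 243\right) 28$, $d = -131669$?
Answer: $- \frac{38998}{205869} \approx -0.18943$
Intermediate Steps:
$j = 6440$ ($j = \left(-13 + 243\right) 28 = 230 \cdot 28 = 6440$)
$\frac{d + 170667}{j - 212309} = \frac{-131669 + 170667}{6440 - 212309} = \frac{38998}{-205869} = 38998 \left(- \frac{1}{205869}\right) = - \frac{38998}{205869}$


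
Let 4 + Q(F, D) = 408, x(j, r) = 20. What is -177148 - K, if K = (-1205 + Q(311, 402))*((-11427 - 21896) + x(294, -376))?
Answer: -26852851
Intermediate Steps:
Q(F, D) = 404 (Q(F, D) = -4 + 408 = 404)
K = 26675703 (K = (-1205 + 404)*((-11427 - 21896) + 20) = -801*(-33323 + 20) = -801*(-33303) = 26675703)
-177148 - K = -177148 - 1*26675703 = -177148 - 26675703 = -26852851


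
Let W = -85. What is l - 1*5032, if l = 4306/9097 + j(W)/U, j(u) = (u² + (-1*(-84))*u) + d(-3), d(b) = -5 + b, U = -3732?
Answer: -170821050605/33950004 ≈ -5031.5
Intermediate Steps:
j(u) = -8 + u² + 84*u (j(u) = (u² + (-1*(-84))*u) + (-5 - 3) = (u² + 84*u) - 8 = -8 + u² + 84*u)
l = 15369523/33950004 (l = 4306/9097 + (-8 + (-85)² + 84*(-85))/(-3732) = 4306*(1/9097) + (-8 + 7225 - 7140)*(-1/3732) = 4306/9097 + 77*(-1/3732) = 4306/9097 - 77/3732 = 15369523/33950004 ≈ 0.45271)
l - 1*5032 = 15369523/33950004 - 1*5032 = 15369523/33950004 - 5032 = -170821050605/33950004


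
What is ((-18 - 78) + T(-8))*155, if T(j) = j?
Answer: -16120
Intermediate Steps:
((-18 - 78) + T(-8))*155 = ((-18 - 78) - 8)*155 = (-96 - 8)*155 = -104*155 = -16120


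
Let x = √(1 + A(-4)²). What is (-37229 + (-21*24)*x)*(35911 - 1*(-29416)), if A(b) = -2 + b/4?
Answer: -2432058883 - 32924808*√10 ≈ -2.5362e+9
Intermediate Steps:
A(b) = -2 + b/4 (A(b) = -2 + b*(¼) = -2 + b/4)
x = √10 (x = √(1 + (-2 + (¼)*(-4))²) = √(1 + (-2 - 1)²) = √(1 + (-3)²) = √(1 + 9) = √10 ≈ 3.1623)
(-37229 + (-21*24)*x)*(35911 - 1*(-29416)) = (-37229 + (-21*24)*√10)*(35911 - 1*(-29416)) = (-37229 - 504*√10)*(35911 + 29416) = (-37229 - 504*√10)*65327 = -2432058883 - 32924808*√10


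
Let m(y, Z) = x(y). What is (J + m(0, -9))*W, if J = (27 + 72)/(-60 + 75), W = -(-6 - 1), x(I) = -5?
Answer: 56/5 ≈ 11.200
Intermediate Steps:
m(y, Z) = -5
W = 7 (W = -1*(-7) = 7)
J = 33/5 (J = 99/15 = 99*(1/15) = 33/5 ≈ 6.6000)
(J + m(0, -9))*W = (33/5 - 5)*7 = (8/5)*7 = 56/5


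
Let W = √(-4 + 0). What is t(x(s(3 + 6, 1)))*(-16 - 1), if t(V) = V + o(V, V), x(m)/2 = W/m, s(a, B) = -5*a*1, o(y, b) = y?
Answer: 136*I/45 ≈ 3.0222*I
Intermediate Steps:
W = 2*I (W = √(-4) = 2*I ≈ 2.0*I)
s(a, B) = -5*a
x(m) = 4*I/m (x(m) = 2*((2*I)/m) = 2*(2*I/m) = 4*I/m)
t(V) = 2*V (t(V) = V + V = 2*V)
t(x(s(3 + 6, 1)))*(-16 - 1) = (2*(4*I/((-5*(3 + 6)))))*(-16 - 1) = (2*(4*I/((-5*9))))*(-17) = (2*(4*I/(-45)))*(-17) = (2*(4*I*(-1/45)))*(-17) = (2*(-4*I/45))*(-17) = -8*I/45*(-17) = 136*I/45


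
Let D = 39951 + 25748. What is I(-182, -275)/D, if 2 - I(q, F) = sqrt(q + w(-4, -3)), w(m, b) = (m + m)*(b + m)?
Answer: 2/65699 - 3*I*sqrt(14)/65699 ≈ 3.0442e-5 - 0.00017085*I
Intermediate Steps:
D = 65699
w(m, b) = 2*m*(b + m) (w(m, b) = (2*m)*(b + m) = 2*m*(b + m))
I(q, F) = 2 - sqrt(56 + q) (I(q, F) = 2 - sqrt(q + 2*(-4)*(-3 - 4)) = 2 - sqrt(q + 2*(-4)*(-7)) = 2 - sqrt(q + 56) = 2 - sqrt(56 + q))
I(-182, -275)/D = (2 - sqrt(56 - 182))/65699 = (2 - sqrt(-126))*(1/65699) = (2 - 3*I*sqrt(14))*(1/65699) = 2/65699 - 3*I*sqrt(14)/65699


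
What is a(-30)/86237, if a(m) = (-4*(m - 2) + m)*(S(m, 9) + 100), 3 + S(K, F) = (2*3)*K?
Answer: -98/1039 ≈ -0.094321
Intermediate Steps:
S(K, F) = -3 + 6*K (S(K, F) = -3 + (2*3)*K = -3 + 6*K)
a(m) = (8 - 3*m)*(97 + 6*m) (a(m) = (-4*(m - 2) + m)*((-3 + 6*m) + 100) = (-4*(-2 + m) + m)*(97 + 6*m) = ((8 - 4*m) + m)*(97 + 6*m) = (8 - 3*m)*(97 + 6*m))
a(-30)/86237 = (776 - 243*(-30) - 18*(-30)**2)/86237 = (776 + 7290 - 18*900)*(1/86237) = (776 + 7290 - 16200)*(1/86237) = -8134*1/86237 = -98/1039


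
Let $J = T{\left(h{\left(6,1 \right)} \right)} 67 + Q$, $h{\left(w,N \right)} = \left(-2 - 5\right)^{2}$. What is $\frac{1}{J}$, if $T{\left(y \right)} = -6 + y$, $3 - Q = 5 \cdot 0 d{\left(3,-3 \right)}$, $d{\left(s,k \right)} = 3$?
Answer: $\frac{1}{2884} \approx 0.00034674$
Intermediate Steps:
$h{\left(w,N \right)} = 49$ ($h{\left(w,N \right)} = \left(-7\right)^{2} = 49$)
$Q = 3$ ($Q = 3 - 5 \cdot 0 \cdot 3 = 3 - 0 \cdot 3 = 3 - 0 = 3 + 0 = 3$)
$J = 2884$ ($J = \left(-6 + 49\right) 67 + 3 = 43 \cdot 67 + 3 = 2881 + 3 = 2884$)
$\frac{1}{J} = \frac{1}{2884}$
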